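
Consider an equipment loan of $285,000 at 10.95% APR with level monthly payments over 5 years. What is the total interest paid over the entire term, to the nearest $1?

Monthly rate = 10.95%/12 = 0.0091250; payment = 285,000 × 0.0091250 / (1 − (1+0.0091250)^−60) = $6,189.49.
Total paid = 60 × $6,189.49 = $371,369.40; interest = $371,369.40 − $285,000 = $86,369.40.

$86,369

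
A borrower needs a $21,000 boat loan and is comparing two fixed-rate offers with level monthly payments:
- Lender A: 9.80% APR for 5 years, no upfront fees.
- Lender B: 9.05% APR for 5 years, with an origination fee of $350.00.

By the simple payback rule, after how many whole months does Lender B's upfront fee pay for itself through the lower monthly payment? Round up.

46 months

Lender A: monthly rate = 9.8%/12 = 0.0081667; payment = 21,000 × 0.0081667 / (1 − (1+0.0081667)^−60) = $444.12.
Lender B: at 9.05% the monthly rate is 0.0075417, so the payment is 21,000 × 0.0075417 / (1 − 1.0075417^−60) = $436.44.
Monthly savings = $444.12 − $436.44 = $7.68.
Break-even = $350.00 / $7.68 = 45.57 → 46 months.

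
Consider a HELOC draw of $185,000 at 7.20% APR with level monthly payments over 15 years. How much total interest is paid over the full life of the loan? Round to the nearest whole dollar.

$118,046

At 7.20% the monthly rate is 0.0060000, so the payment is 185,000 × 0.0060000 / (1 − 1.0060000^−180) = $1,683.59.
Total paid = 180 × $1,683.59 = $303,046.20; interest = $303,046.20 − $185,000 = $118,046.20.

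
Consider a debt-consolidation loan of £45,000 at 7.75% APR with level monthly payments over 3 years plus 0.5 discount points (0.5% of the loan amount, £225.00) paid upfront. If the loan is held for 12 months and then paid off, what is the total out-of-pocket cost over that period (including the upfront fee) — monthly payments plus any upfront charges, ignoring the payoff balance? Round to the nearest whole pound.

£17,084

At 7.75% the monthly rate is 0.0064583, so the payment is 45,000 × 0.0064583 / (1 − 1.0064583^−36) = £1,404.95.
Total outlay = 12 × £1,404.95 + £225.00 = £17,084.40.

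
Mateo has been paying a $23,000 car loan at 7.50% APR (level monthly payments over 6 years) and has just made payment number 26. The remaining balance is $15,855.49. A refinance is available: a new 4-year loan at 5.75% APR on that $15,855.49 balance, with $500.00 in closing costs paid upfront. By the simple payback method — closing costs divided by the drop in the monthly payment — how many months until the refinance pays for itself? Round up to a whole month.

Current payment = 23,000 × 7.5%/12 / (1 − (1+0.0062500)^−72) = $397.67.
Refinanced payment = 15,855.49 × 0.0047917 / (1 − (1+0.0047917)^−48) = $370.55.
Monthly savings = $397.67 − $370.55 = $27.12.
Break-even = $500.00 / $27.12 = 18.44 → 19 months.

19 months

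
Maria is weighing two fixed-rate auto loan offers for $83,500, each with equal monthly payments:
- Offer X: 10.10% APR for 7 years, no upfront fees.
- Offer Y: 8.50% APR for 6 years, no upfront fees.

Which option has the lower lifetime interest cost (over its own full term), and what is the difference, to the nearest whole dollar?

Offer Y by $9,920

Offer X: monthly rate = 10.1%/12 = 0.0084167; payment = 83,500 × 0.0084167 / (1 − (1+0.0084167)^−84) = $1,390.52.
Total interest on Offer X = 84 × $1,390.52 − $83,500 = $33,303.68.
Offer Y: monthly rate = 8.5%/12 = 0.0070833; payment = 83,500 × 0.0070833 / (1 − (1+0.0070833)^−72) = $1,484.50.
Total interest on Offer Y = 72 × $1,484.50 − $83,500 = $23,384.00.
Offer Y is lower by $9,919.68.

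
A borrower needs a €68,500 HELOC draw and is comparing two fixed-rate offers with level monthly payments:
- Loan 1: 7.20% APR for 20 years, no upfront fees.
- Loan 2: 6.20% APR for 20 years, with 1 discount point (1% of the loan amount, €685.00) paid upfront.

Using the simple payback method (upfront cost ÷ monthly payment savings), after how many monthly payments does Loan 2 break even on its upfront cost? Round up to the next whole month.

Loan 1: monthly rate = 7.2%/12 = 0.0060000; payment = 68,500 × 0.0060000 / (1 − (1+0.0060000)^−240) = €539.33.
Loan 2: at 6.20% the monthly rate is 0.0051667, so the payment is 68,500 × 0.0051667 / (1 − 1.0051667^−240) = €498.69.
Monthly savings = €539.33 − €498.69 = €40.64.
Break-even = €685.00 / €40.64 = 16.86 → 17 months.

17 months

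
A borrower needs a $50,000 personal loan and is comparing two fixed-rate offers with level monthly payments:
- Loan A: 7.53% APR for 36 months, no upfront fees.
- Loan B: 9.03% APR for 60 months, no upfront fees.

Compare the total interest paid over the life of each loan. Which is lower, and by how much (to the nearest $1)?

Loan A: monthly rate = 7.53%/12 = 0.0062750; payment = 50,000 × 0.0062750 / (1 − (1+0.0062750)^−36) = $1,556.00.
Total interest on Loan A = 36 × $1,556.00 − $50,000 = $6,016.00.
Loan B: at 9.03% the monthly rate is 0.0075250, so the payment is 50,000 × 0.0075250 / (1 − 1.0075250^−60) = $1,038.65.
Total interest on Loan B = 60 × $1,038.65 − $50,000 = $12,319.00.
Loan A is lower by $6,303.00.

Loan A by $6,303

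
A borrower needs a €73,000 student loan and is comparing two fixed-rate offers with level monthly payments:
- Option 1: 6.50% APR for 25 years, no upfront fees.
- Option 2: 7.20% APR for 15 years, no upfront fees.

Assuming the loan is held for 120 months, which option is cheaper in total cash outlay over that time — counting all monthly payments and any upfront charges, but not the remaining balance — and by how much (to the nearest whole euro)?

Option 1: monthly rate = 6.5%/12 = 0.0054167; payment = 73,000 × 0.0054167 / (1 − (1+0.0054167)^−300) = €492.90.
Option 2: at 7.20% the monthly rate is 0.0060000, so the payment is 73,000 × 0.0060000 / (1 − 1.0060000^−180) = €664.33.
Over 120 months: Option 1 costs 120 × €492.90 = €59,148.00; Option 2 costs 120 × €664.33 = €79,719.60.
Option 1 is cheaper by €79,719.60 − €59,148.00 = €20,571.60.

Option 1 by €20,572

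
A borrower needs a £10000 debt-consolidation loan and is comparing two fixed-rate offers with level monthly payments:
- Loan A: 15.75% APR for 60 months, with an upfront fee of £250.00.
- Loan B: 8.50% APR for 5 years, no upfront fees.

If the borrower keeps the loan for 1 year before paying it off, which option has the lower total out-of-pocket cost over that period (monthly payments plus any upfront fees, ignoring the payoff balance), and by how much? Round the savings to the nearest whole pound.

Loan B by £690

Loan A: monthly rate = 15.75%/12 = 0.0131250; payment = 10,000 × 0.0131250 / (1 − (1+0.0131250)^−60) = £241.85.
Loan B: at 8.50% the monthly rate is 0.0070833, so the payment is 10,000 × 0.0070833 / (1 − 1.0070833^−60) = £205.17.
Over 12 months: Loan A costs 12 × £241.85 + £250.00 = £3,152.20; Loan B costs 12 × £205.17 = £2,462.04.
Loan B is cheaper by £3,152.20 − £2,462.04 = £690.16.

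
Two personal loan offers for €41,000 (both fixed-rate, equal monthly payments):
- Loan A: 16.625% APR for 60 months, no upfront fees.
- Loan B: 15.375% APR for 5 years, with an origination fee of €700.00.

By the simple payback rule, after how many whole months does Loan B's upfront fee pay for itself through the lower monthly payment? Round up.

26 months

Loan A: monthly rate = 16.625%/12 = 0.0138542; payment = 41,000 × 0.0138542 / (1 − (1+0.0138542)^−60) = €1,010.71.
Loan B: at 15.375% the monthly rate is 0.0128125, so the payment is 41,000 × 0.0128125 / (1 − 1.0128125^−60) = €983.48.
Monthly savings = €1,010.71 − €983.48 = €27.23.
Break-even = €700.00 / €27.23 = 25.71 → 26 months.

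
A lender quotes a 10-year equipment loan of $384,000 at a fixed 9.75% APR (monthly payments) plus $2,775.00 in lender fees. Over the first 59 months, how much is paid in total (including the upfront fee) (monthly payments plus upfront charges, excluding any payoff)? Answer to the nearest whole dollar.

$299,048

Monthly rate = 9.75%/12 = 0.0081250; payment = 384,000 × 0.0081250 / (1 − (1+0.0081250)^−120) = $5,021.58.
Total outlay = 59 × $5,021.58 + $2,775.00 = $299,048.22.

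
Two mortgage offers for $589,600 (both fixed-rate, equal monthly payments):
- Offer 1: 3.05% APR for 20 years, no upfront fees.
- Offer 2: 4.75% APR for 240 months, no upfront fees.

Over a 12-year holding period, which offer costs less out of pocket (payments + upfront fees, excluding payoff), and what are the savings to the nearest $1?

Offer 1: at 3.05% the monthly rate is 0.0025417, so the payment is 589,600 × 0.0025417 / (1 − 1.0025417^−240) = $3,284.68.
Offer 2: monthly rate = 4.75%/12 = 0.0039583; payment = 589,600 × 0.0039583 / (1 − (1+0.0039583)^−240) = $3,810.13.
Over 144 months: Offer 1 costs 144 × $3,284.68 = $472,993.92; Offer 2 costs 144 × $3,810.13 = $548,658.72.
Offer 1 is cheaper by $548,658.72 − $472,993.92 = $75,664.80.

Offer 1 by $75,665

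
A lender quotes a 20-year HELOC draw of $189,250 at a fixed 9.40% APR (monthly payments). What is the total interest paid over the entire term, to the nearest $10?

At 9.40% the monthly rate is 0.0078333, so the payment is 189,250 × 0.0078333 / (1 − 1.0078333^−240) = $1,751.72.
Total paid = 240 × $1,751.72 = $420,412.80; interest = $420,412.80 − $189,250 = $231,162.80.

$231,160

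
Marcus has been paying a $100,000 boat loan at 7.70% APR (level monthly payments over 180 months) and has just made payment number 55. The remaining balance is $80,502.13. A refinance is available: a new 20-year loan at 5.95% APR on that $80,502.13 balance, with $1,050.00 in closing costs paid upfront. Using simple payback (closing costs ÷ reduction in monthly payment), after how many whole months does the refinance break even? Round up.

3 months

Current payment = 100,000 × 7.7%/12 / (1 − (1+0.0064167)^−180) = $938.41.
Refinanced payment = 80,502.13 × 0.0049583 / (1 − (1+0.0049583)^−240) = $574.42.
Monthly savings = $938.41 − $574.42 = $363.99.
Break-even = $1,050.00 / $363.99 = 2.88 → 3 months.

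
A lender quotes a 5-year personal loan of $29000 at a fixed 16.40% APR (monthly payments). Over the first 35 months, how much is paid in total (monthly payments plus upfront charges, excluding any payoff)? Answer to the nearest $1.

Monthly rate = 16.4%/12 = 0.0136667; payment = 29,000 × 0.0136667 / (1 − (1+0.0136667)^−60) = $711.40.
Total outlay = 35 × $711.40 = $24,899.00.

$24,899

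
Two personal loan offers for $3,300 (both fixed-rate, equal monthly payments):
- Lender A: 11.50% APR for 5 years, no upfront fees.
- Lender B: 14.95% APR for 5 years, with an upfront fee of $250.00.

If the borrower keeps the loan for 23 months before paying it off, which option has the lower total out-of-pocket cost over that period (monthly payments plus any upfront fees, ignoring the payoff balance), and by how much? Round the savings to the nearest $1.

Lender A by $384

Lender A: at 11.50% the monthly rate is 0.0095833, so the payment is 3,300 × 0.0095833 / (1 − 1.0095833^−60) = $72.58.
Lender B: monthly rate = 14.95%/12 = 0.0124583; payment = 3,300 × 0.0124583 / (1 − (1+0.0124583)^−60) = $78.42.
Over 23 months: Lender A costs 23 × $72.58 = $1,669.34; Lender B costs 23 × $78.42 + $250.00 = $2,053.66.
Lender A is cheaper by $2,053.66 − $1,669.34 = $384.32.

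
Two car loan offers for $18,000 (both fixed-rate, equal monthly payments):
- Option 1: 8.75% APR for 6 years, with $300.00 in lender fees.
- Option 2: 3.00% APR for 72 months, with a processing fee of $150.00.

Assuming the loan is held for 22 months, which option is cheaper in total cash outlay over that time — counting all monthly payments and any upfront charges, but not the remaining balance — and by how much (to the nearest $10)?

Option 2 by $1,220

Option 1: at 8.75% the monthly rate is 0.0072917, so the payment is 18,000 × 0.0072917 / (1 − 1.0072917^−72) = $322.23.
Option 2: monthly rate = 3%/12 = 0.0025000; payment = 18,000 × 0.0025000 / (1 − (1+0.0025000)^−72) = $273.49.
Over 22 months: Option 1 costs 22 × $322.23 + $300.00 = $7,389.06; Option 2 costs 22 × $273.49 + $150.00 = $6,166.78.
Option 2 is cheaper by $7,389.06 − $6,166.78 = $1,222.28.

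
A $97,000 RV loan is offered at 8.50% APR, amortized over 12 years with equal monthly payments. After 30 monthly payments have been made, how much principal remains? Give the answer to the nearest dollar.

$84,026

With monthly rate i = 8.5%/12 = 0.0070833, the balance after k of n payments is P · [(1+i)^n − (1+i)^k] / [(1+i)^n − 1].
(1+0.0070833)^144 = 2.76324156 and (1+0.0070833)^30 = 1.23584004, so the balance is 97,000 × (2.76324156 − 1.23584004) / (2.76324156 − 1) = $84,025.89.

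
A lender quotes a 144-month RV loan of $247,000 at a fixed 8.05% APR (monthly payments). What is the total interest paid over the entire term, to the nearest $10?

Monthly rate = 8.05%/12 = 0.0067083; payment = 247,000 × 0.0067083 / (1 − (1+0.0067083)^−144) = $2,680.43.
Total paid = 144 × $2,680.43 = $385,981.92; interest = $385,981.92 − $247,000 = $138,981.92.

$138,980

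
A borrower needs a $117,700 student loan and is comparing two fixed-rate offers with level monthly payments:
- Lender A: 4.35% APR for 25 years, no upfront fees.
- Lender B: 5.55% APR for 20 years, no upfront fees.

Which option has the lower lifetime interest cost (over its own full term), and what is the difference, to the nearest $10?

Lender A: monthly rate = 4.35%/12 = 0.0036250; payment = 117,700 × 0.0036250 / (1 − (1+0.0036250)^−300) = $644.23.
Total interest on Lender A = 300 × $644.23 − $117,700 = $75,569.00.
Lender B: at 5.55% the monthly rate is 0.0046250, so the payment is 117,700 × 0.0046250 / (1 − 1.0046250^−240) = $812.97.
Total interest on Lender B = 240 × $812.97 − $117,700 = $77,412.80.
Lender A is lower by $1,843.80.

Lender A by $1,840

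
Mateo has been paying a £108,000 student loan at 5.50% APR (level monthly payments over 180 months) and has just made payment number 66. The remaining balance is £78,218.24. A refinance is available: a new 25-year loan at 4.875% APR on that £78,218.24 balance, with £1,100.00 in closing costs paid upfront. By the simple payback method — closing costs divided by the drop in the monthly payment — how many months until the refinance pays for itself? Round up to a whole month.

3 months

Current payment = 108,000 × 5.5%/12 / (1 − (1+0.0045833)^−180) = £882.45.
Refinanced payment = 78,218.24 × 0.0040625 / (1 − (1+0.0040625)^−300) = £451.58.
Monthly savings = £882.45 − £451.58 = £430.87.
Break-even = £1,100.00 / £430.87 = 2.55 → 3 months.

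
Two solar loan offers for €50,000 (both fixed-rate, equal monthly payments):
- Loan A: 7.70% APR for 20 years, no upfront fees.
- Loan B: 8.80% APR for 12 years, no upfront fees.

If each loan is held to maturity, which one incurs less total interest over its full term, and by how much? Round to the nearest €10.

Loan B by €17,010

Loan A: monthly rate = 7.7%/12 = 0.0064167; payment = 50,000 × 0.0064167 / (1 − (1+0.0064167)^−240) = €408.93.
Total interest on Loan A = 240 × €408.93 − €50,000 = €48,143.20.
Loan B: monthly rate = 8.8%/12 = 0.0073333; payment = 50,000 × 0.0073333 / (1 − (1+0.0073333)^−144) = €563.40.
Total interest on Loan B = 144 × €563.40 − €50,000 = €31,129.60.
Loan B is lower by €17,013.60.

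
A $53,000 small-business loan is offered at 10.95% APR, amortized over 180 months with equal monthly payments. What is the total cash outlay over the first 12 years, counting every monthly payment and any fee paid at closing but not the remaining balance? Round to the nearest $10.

Monthly rate = 10.95%/12 = 0.0091250; payment = 53,000 × 0.0091250 / (1 − (1+0.0091250)^−180) = $600.73.
Total outlay = 144 × $600.73 = $86,505.12.

$86,510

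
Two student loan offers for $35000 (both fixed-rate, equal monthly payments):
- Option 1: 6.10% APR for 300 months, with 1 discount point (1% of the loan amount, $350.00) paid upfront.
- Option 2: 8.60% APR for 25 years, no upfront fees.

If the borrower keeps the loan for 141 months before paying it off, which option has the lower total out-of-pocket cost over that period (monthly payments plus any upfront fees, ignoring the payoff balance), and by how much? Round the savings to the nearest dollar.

Option 1: at 6.10% the monthly rate is 0.0050833, so the payment is 35,000 × 0.0050833 / (1 − 1.0050833^−300) = $227.65.
Option 2: at 8.60% the monthly rate is 0.0071667, so the payment is 35,000 × 0.0071667 / (1 − 1.0071667^−300) = $284.19.
Over 141 months: Option 1 costs 141 × $227.65 + $350.00 = $32,448.65; Option 2 costs 141 × $284.19 = $40,070.79.
Option 1 is cheaper by $40,070.79 − $32,448.65 = $7,622.14.

Option 1 by $7,622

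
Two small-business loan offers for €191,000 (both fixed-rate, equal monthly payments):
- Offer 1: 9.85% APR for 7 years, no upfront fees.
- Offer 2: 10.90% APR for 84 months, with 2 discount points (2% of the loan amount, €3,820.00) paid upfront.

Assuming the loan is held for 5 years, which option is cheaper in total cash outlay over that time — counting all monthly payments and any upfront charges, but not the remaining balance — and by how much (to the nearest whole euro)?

Offer 1: monthly rate = 9.85%/12 = 0.0082083; payment = 191,000 × 0.0082083 / (1 − (1+0.0082083)^−84) = €3,156.04.
Offer 2: at 10.90% the monthly rate is 0.0090833, so the payment is 191,000 × 0.0090833 / (1 − 1.0090833^−84) = €3,260.35.
Over 60 months: Offer 1 costs 60 × €3,156.04 = €189,362.40; Offer 2 costs 60 × €3,260.35 + €3,820.00 = €199,441.00.
Offer 1 is cheaper by €199,441.00 − €189,362.40 = €10,078.60.

Offer 1 by €10,079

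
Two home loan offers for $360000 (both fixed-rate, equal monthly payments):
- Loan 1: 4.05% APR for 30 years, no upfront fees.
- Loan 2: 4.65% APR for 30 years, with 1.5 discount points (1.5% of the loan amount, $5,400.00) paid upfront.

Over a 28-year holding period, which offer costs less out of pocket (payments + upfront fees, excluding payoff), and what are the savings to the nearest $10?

Loan 1: at 4.05% the monthly rate is 0.0033750, so the payment is 360,000 × 0.0033750 / (1 − 1.0033750^−360) = $1,729.09.
Loan 2: at 4.65% the monthly rate is 0.0038750, so the payment is 360,000 × 0.0038750 / (1 − 1.0038750^−360) = $1,856.29.
Over 336 months: Loan 1 costs 336 × $1,729.09 = $580,974.24; Loan 2 costs 336 × $1,856.29 + $5,400.00 = $629,113.44.
Loan 1 is cheaper by $629,113.44 − $580,974.24 = $48,139.20.

Loan 1 by $48,140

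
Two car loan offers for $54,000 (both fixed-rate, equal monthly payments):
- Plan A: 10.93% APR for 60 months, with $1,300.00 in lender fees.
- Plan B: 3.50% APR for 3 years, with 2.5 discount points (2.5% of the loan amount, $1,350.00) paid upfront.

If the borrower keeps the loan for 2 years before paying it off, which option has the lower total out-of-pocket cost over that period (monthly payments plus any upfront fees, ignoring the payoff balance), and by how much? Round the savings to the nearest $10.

Plan A by $9,890

Plan A: at 10.93% the monthly rate is 0.0091083, so the payment is 54,000 × 0.0091083 / (1 − 1.0091083^−60) = $1,172.21.
Plan B: monthly rate = 3.5%/12 = 0.0029167; payment = 54,000 × 0.0029167 / (1 − (1+0.0029167)^−36) = $1,582.31.
Over 24 months: Plan A costs 24 × $1,172.21 + $1,300.00 = $29,433.04; Plan B costs 24 × $1,582.31 + $1,350.00 = $39,325.44.
Plan A is cheaper by $39,325.44 − $29,433.04 = $9,892.40.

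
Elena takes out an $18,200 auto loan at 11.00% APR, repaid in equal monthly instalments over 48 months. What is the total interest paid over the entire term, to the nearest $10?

$4,380

Monthly rate = 11%/12 = 0.0091667; payment = 18,200 × 0.0091667 / (1 − (1+0.0091667)^−48) = $470.39.
Total paid = 48 × $470.39 = $22,578.72; interest = $22,578.72 − $18,200 = $4,378.72.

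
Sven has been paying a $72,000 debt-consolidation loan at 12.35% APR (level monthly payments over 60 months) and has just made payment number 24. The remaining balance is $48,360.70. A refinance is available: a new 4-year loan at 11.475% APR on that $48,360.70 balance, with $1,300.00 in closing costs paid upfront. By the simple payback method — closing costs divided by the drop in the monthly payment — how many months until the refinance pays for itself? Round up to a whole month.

Current payment = 72,000 × 12.35%/12 / (1 − (1+0.0102917)^−60) = $1,614.36.
Refinanced payment = 48,360.70 × 0.0095625 / (1 − (1+0.0095625)^−48) = $1,261.09.
Monthly savings = $1,614.36 − $1,261.09 = $353.27.
Break-even = $1,300.00 / $353.27 = 3.68 → 4 months.

4 months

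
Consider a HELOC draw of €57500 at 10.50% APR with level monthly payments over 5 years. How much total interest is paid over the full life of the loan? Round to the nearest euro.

At 10.50% the monthly rate is 0.0087500, so the payment is 57,500 × 0.0087500 / (1 − 1.0087500^−60) = €1,235.90.
Total paid = 60 × €1,235.90 = €74,154.00; interest = €74,154.00 − €57,500 = €16,654.00.

€16,654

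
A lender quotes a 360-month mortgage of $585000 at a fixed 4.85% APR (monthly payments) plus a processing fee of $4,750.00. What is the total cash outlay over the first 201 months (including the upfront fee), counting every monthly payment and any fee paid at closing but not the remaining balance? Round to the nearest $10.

$625,240

Monthly rate = 4.85%/12 = 0.0040417; payment = 585,000 × 0.0040417 / (1 − (1+0.0040417)^−360) = $3,087.00.
Total outlay = 201 × $3,087.00 + $4,750.00 = $625,237.00.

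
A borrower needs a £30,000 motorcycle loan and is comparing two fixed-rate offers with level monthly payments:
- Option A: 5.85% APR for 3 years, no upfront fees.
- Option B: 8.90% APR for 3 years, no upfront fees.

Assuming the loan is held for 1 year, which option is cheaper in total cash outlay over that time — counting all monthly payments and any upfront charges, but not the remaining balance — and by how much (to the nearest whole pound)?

Option A by £504

Option A: at 5.85% the monthly rate is 0.0048750, so the payment is 30,000 × 0.0048750 / (1 − 1.0048750^−36) = £910.62.
Option B: monthly rate = 8.9%/12 = 0.0074167; payment = 30,000 × 0.0074167 / (1 − (1+0.0074167)^−36) = £952.60.
Over 12 months: Option A costs 12 × £910.62 = £10,927.44; Option B costs 12 × £952.60 = £11,431.20.
Option A is cheaper by £11,431.20 − £10,927.44 = £503.76.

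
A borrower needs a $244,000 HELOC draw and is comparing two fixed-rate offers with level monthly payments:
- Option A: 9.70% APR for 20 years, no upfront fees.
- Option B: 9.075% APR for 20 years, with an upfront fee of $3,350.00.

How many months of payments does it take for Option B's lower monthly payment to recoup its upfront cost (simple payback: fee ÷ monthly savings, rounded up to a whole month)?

34 months

Option A: monthly rate = 9.7%/12 = 0.0080833; payment = 244,000 × 0.0080833 / (1 − (1+0.0080833)^−240) = $2,306.36.
Option B: monthly rate = 9.075%/12 = 0.0075625; payment = 244,000 × 0.0075625 / (1 − (1+0.0075625)^−240) = $2,207.11.
Monthly savings = $2,306.36 − $2,207.11 = $99.25.
Break-even = $3,350.00 / $99.25 = 33.75 → 34 months.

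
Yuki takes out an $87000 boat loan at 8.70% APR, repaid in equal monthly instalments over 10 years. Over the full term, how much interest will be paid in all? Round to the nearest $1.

At 8.70% the monthly rate is 0.0072500, so the payment is 87,000 × 0.0072500 / (1 − 1.0072500^−120) = $1,088.00.
Total paid = 120 × $1,088.00 = $130,560.00; interest = $130,560.00 − $87,000 = $43,560.00.

$43,560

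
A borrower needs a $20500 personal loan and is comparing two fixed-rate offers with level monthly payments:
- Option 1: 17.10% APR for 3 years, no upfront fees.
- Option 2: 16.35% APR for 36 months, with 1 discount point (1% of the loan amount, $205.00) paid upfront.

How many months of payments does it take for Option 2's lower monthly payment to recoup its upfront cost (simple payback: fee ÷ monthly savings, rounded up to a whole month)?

Option 1: monthly rate = 17.1%/12 = 0.0142500; payment = 20,500 × 0.0142500 / (1 − (1+0.0142500)^−36) = $731.90.
Option 2: at 16.35% the monthly rate is 0.0136250, so the payment is 20,500 × 0.0136250 / (1 − 1.0136250^−36) = $724.27.
Monthly savings = $731.90 − $724.27 = $7.63.
Break-even = $205.00 / $7.63 = 26.87 → 27 months.

27 months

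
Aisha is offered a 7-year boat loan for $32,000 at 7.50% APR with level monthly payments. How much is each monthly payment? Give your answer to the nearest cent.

At 7.50% the monthly rate is 0.0062500, so the payment is 32,000 × 0.0062500 / (1 − 1.0062500^−84) = $490.82.

$490.82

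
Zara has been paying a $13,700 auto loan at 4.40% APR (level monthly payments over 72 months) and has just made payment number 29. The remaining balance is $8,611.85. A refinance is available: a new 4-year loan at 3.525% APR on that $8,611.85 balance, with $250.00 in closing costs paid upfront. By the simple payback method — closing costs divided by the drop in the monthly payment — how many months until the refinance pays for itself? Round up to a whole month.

Current payment = 13,700 × 4.4%/12 / (1 − (1+0.0036667)^−72) = $216.84.
Refinanced payment = 8,611.85 × 0.0029375 / (1 − (1+0.0029375)^−48) = $192.62.
Monthly savings = $216.84 − $192.62 = $24.22.
Break-even = $250.00 / $24.22 = 10.32 → 11 months.

11 months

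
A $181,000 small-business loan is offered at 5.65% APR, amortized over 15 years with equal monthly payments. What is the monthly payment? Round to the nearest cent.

$1,493.37

Monthly rate = 5.65%/12 = 0.0047083; payment = 181,000 × 0.0047083 / (1 − (1+0.0047083)^−180) = $1,493.37.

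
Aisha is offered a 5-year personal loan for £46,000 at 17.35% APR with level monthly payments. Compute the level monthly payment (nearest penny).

Monthly rate = 17.35%/12 = 0.0144583; payment = 46,000 × 0.0144583 / (1 − (1+0.0144583)^−60) = £1,151.89.

£1,151.89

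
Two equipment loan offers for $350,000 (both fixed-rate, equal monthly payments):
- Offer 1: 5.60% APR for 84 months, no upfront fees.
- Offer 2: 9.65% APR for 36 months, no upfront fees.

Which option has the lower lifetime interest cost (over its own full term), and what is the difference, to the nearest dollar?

Offer 1: at 5.60% the monthly rate is 0.0046667, so the payment is 350,000 × 0.0046667 / (1 − 1.0046667^−84) = $5,046.14.
Total interest on Offer 1 = 84 × $5,046.14 − $350,000 = $73,875.76.
Offer 2: monthly rate = 9.65%/12 = 0.0080417; payment = 350,000 × 0.0080417 / (1 − (1+0.0080417)^−36) = $11,236.09.
Total interest on Offer 2 = 36 × $11,236.09 − $350,000 = $54,499.24.
Offer 2 is lower by $19,376.52.

Offer 2 by $19,377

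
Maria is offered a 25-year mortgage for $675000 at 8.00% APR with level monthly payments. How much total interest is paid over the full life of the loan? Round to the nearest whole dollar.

At 8.00% the monthly rate is 0.0066667, so the payment is 675,000 × 0.0066667 / (1 − 1.0066667^−300) = $5,209.76.
Total paid = 300 × $5,209.76 = $1,562,928.00; interest = $1,562,928.00 − $675,000 = $887,928.00.

$887,928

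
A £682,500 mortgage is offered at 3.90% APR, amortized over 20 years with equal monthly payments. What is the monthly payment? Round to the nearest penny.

At 3.90% the monthly rate is 0.0032500, so the payment is 682,500 × 0.0032500 / (1 − 1.0032500^−240) = £4,099.94.

£4,099.94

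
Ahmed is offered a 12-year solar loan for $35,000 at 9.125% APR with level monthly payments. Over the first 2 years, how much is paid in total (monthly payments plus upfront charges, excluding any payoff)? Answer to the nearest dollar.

$9,619

Monthly rate = 9.125%/12 = 0.0076042; payment = 35,000 × 0.0076042 / (1 − (1+0.0076042)^−144) = $400.78.
Total outlay = 24 × $400.78 = $9,618.72.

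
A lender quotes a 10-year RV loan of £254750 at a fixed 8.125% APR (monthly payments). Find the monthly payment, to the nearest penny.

Monthly rate = 8.125%/12 = 0.0067708; payment = 254,750 × 0.0067708 / (1 − (1+0.0067708)^−120) = £3,107.67.

£3,107.67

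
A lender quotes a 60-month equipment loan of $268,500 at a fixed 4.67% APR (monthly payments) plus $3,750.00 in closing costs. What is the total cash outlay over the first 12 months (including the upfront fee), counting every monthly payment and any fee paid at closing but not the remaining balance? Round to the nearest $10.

$64,070

Monthly rate = 4.67%/12 = 0.0038917; payment = 268,500 × 0.0038917 / (1 − (1+0.0038917)^−60) = $5,026.43.
Total outlay = 12 × $5,026.43 + $3,750.00 = $64,067.16.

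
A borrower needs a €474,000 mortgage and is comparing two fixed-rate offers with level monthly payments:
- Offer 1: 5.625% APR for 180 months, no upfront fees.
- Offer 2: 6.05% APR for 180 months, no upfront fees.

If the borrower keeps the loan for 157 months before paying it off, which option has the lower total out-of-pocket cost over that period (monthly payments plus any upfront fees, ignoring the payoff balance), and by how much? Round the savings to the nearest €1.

Offer 1: monthly rate = 5.625%/12 = 0.0046875; payment = 474,000 × 0.0046875 / (1 − (1+0.0046875)^−180) = €3,904.49.
Offer 2: at 6.05% the monthly rate is 0.0050417, so the payment is 474,000 × 0.0050417 / (1 − 1.0050417^−180) = €4,012.70.
Over 157 months: Offer 1 costs 157 × €3,904.49 = €613,004.93; Offer 2 costs 157 × €4,012.70 = €629,993.90.
Offer 1 is cheaper by €629,993.90 − €613,004.93 = €16,988.97.

Offer 1 by €16,989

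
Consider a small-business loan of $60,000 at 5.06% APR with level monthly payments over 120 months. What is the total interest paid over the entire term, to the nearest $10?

At 5.06% the monthly rate is 0.0042167, so the payment is 60,000 × 0.0042167 / (1 − 1.0042167^−120) = $638.15.
Total paid = 120 × $638.15 = $76,578.00; interest = $76,578.00 − $60,000 = $16,578.00.

$16,580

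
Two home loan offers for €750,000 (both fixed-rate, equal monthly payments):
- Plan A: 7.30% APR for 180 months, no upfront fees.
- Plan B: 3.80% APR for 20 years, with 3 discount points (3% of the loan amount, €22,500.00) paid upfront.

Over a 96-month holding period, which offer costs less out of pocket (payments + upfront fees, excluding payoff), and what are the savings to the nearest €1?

Plan B by €208,037

Plan A: monthly rate = 7.3%/12 = 0.0060833; payment = 750,000 × 0.0060833 / (1 − (1+0.0060833)^−180) = €6,867.63.
Plan B: at 3.80% the monthly rate is 0.0031667, so the payment is 750,000 × 0.0031667 / (1 − 1.0031667^−240) = €4,466.20.
Over 96 months: Plan A costs 96 × €6,867.63 = €659,292.48; Plan B costs 96 × €4,466.20 + €22,500.00 = €451,255.20.
Plan B is cheaper by €659,292.48 − €451,255.20 = €208,037.28.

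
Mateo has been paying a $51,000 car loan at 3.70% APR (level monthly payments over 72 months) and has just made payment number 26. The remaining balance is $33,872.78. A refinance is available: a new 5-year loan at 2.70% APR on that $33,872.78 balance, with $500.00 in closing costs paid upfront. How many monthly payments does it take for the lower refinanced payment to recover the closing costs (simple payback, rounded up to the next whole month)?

Current payment = 51,000 × 3.7%/12 / (1 − (1+0.0030833)^−72) = $790.95.
Refinanced payment = 33,872.78 × 0.0022500 / (1 − (1+0.0022500)^−60) = $604.14.
Monthly savings = $790.95 − $604.14 = $186.81.
Break-even = $500.00 / $186.81 = 2.68 → 3 months.

3 months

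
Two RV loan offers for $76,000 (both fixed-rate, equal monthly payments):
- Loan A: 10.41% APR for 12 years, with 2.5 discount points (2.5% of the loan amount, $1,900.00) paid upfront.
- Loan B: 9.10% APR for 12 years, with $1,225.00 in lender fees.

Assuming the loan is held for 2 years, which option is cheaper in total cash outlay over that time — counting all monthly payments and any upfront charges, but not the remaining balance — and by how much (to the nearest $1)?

Loan A: at 10.41% the monthly rate is 0.0086750, so the payment is 76,000 × 0.0086750 / (1 − 1.0086750^−144) = $926.35.
Loan B: monthly rate = 9.1%/12 = 0.0075833; payment = 76,000 × 0.0075833 / (1 − (1+0.0075833)^−144) = $869.19.
Over 24 months: Loan A costs 24 × $926.35 + $1,900.00 = $24,132.40; Loan B costs 24 × $869.19 + $1,225.00 = $22,085.56.
Loan B is cheaper by $24,132.40 − $22,085.56 = $2,046.84.

Loan B by $2,047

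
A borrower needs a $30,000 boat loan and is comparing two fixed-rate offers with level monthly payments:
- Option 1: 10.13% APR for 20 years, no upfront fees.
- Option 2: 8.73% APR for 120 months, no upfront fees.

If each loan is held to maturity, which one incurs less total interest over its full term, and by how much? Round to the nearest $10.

Option 1: at 10.13% the monthly rate is 0.0084417, so the payment is 30,000 × 0.0084417 / (1 − 1.0084417^−240) = $292.10.
Total interest on Option 1 = 240 × $292.10 − $30,000 = $40,104.00.
Option 2: at 8.73% the monthly rate is 0.0072750, so the payment is 30,000 × 0.0072750 / (1 − 1.0072750^−120) = $375.66.
Total interest on Option 2 = 120 × $375.66 − $30,000 = $15,079.20.
Option 2 is lower by $25,024.80.

Option 2 by $25,020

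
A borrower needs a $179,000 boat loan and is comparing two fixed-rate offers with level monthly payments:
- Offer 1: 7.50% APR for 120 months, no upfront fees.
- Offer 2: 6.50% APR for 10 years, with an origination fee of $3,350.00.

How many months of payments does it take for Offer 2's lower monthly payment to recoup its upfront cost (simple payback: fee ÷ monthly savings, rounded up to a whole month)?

37 months

Offer 1: monthly rate = 7.5%/12 = 0.0062500; payment = 179,000 × 0.0062500 / (1 − (1+0.0062500)^−120) = $2,124.76.
Offer 2: monthly rate = 6.5%/12 = 0.0054167; payment = 179,000 × 0.0054167 / (1 − (1+0.0054167)^−120) = $2,032.51.
Monthly savings = $2,124.76 − $2,032.51 = $92.25.
Break-even = $3,350.00 / $92.25 = 36.31 → 37 months.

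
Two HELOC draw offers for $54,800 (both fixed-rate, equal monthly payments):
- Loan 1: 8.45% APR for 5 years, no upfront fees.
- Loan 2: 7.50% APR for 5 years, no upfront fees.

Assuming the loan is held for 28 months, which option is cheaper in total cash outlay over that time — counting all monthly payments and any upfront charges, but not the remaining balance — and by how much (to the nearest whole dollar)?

Loan 2 by $697

Loan 1: at 8.45% the monthly rate is 0.0070417, so the payment is 54,800 × 0.0070417 / (1 − 1.0070417^−60) = $1,122.99.
Loan 2: monthly rate = 7.5%/12 = 0.0062500; payment = 54,800 × 0.0062500 / (1 − (1+0.0062500)^−60) = $1,098.08.
Over 28 months: Loan 1 costs 28 × $1,122.99 = $31,443.72; Loan 2 costs 28 × $1,098.08 = $30,746.24.
Loan 2 is cheaper by $31,443.72 − $30,746.24 = $697.48.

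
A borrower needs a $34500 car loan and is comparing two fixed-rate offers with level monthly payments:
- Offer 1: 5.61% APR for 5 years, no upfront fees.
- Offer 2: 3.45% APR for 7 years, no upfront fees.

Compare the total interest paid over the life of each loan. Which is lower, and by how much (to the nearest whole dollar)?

Offer 2 by $762

Offer 1: at 5.61% the monthly rate is 0.0046750, so the payment is 34,500 × 0.0046750 / (1 − 1.0046750^−60) = $660.74.
Total interest on Offer 1 = 60 × $660.74 − $34,500 = $5,144.40.
Offer 2: monthly rate = 3.45%/12 = 0.0028750; payment = 34,500 × 0.0028750 / (1 − (1+0.0028750)^−84) = $462.89.
Total interest on Offer 2 = 84 × $462.89 − $34,500 = $4,382.76.
Offer 2 is lower by $761.64.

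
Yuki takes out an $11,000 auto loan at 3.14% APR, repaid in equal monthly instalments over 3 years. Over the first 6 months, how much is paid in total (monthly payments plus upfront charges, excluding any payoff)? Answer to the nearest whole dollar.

At 3.14% the monthly rate is 0.0026167, so the payment is 11,000 × 0.0026167 / (1 − 1.0026167^−36) = $320.57.
Total outlay = 6 × $320.57 = $1,923.42.

$1,923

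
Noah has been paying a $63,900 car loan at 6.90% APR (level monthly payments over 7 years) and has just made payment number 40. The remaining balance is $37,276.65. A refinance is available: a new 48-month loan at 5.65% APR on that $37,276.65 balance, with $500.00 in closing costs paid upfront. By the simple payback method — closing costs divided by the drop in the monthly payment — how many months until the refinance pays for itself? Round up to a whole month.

Current payment = 63,900 × 6.9%/12 / (1 − (1+0.0057500)^−84) = $961.30.
Refinanced payment = 37,276.65 × 0.0047083 / (1 − (1+0.0047083)^−48) = $869.47.
Monthly savings = $961.30 − $869.47 = $91.83.
Break-even = $500.00 / $91.83 = 5.44 → 6 months.

6 months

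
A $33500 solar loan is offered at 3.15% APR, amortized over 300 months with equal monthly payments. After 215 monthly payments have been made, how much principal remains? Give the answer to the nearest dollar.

$12,288

With monthly rate i = 3.15%/12 = 0.0026250, the balance after k of n payments is P · [(1+i)^n − (1+i)^k] / [(1+i)^n − 1].
(1+0.0026250)^300 = 2.19562822 and (1+0.0026250)^215 = 1.75704874, so the balance is 33,500 × (2.19562822 − 1.75704874) / (2.19562822 − 1) = $12,288.45.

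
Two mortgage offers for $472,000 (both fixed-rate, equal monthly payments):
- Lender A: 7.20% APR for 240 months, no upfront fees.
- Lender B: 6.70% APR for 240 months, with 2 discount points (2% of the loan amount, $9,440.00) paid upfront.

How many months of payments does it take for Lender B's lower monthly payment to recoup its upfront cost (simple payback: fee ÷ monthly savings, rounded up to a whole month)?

67 months

Lender A: at 7.20% the monthly rate is 0.0060000, so the payment is 472,000 × 0.0060000 / (1 − 1.0060000^−240) = $3,716.29.
Lender B: at 6.70% the monthly rate is 0.0055833, so the payment is 472,000 × 0.0055833 / (1 − 1.0055833^−240) = $3,574.90.
Monthly savings = $3,716.29 − $3,574.90 = $141.39.
Break-even = $9,440.00 / $141.39 = 66.77 → 67 months.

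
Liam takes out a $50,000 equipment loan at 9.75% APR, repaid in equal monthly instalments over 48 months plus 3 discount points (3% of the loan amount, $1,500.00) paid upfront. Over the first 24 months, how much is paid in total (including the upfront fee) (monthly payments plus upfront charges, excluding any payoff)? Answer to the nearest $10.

$31,790

Monthly rate = 9.75%/12 = 0.0081250; payment = 50,000 × 0.0081250 / (1 − (1+0.0081250)^−48) = $1,262.13.
Total outlay = 24 × $1,262.13 + $1,500.00 = $31,791.12.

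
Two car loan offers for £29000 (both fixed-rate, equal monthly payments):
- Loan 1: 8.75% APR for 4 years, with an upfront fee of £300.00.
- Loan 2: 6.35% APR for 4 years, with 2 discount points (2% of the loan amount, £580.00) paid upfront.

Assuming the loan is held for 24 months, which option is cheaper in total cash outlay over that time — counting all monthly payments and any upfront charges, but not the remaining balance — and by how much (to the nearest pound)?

Loan 1: at 8.75% the monthly rate is 0.0072917, so the payment is 29,000 × 0.0072917 / (1 − 1.0072917^−48) = £718.23.
Loan 2: monthly rate = 6.35%/12 = 0.0052917; payment = 29,000 × 0.0052917 / (1 − (1+0.0052917)^−48) = £685.73.
Over 24 months: Loan 1 costs 24 × £718.23 + £300.00 = £17,537.52; Loan 2 costs 24 × £685.73 + £580.00 = £17,037.52.
Loan 2 is cheaper by £17,537.52 − £17,037.52 = £500.00.

Loan 2 by £500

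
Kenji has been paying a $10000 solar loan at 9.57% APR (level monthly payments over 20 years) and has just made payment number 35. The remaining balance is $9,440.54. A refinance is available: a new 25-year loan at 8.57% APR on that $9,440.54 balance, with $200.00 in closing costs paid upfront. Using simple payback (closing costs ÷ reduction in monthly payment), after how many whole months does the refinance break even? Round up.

12 months

Current payment = 10,000 × 9.57%/12 / (1 − (1+0.0079750)^−240) = $93.67.
Refinanced payment = 9,440.54 × 0.0071417 / (1 − (1+0.0071417)^−300) = $76.46.
Monthly savings = $93.67 − $76.46 = $17.21.
Break-even = $200.00 / $17.21 = 11.62 → 12 months.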